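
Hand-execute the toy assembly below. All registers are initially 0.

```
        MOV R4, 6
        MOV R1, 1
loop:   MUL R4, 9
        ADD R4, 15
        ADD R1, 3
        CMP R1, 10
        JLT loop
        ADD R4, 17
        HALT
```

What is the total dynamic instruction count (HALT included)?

after MOV R4, 6: R4=6
after MOV R1, 1: R1=1
after MUL R4, 9: R4=6*9=54
after ADD R4, 15: R4=54+15=69
after ADD R1, 3: R1=1+3=4
CMP R1, 10  (cmp 4,10)
JLT loop: taken
after MUL R4, 9: R4=69*9=621
after ADD R4, 15: R4=621+15=636
after ADD R1, 3: R1=4+3=7
CMP R1, 10  (cmp 7,10)
JLT loop: taken
after MUL R4, 9: R4=636*9=5724
after ADD R4, 15: R4=5724+15=5739
after ADD R1, 3: R1=7+3=10
CMP R1, 10  (cmp 10,10)
JLT loop: not taken
after ADD R4, 17: R4=5739+17=5756
halt.
Total executed instructions: 19.

19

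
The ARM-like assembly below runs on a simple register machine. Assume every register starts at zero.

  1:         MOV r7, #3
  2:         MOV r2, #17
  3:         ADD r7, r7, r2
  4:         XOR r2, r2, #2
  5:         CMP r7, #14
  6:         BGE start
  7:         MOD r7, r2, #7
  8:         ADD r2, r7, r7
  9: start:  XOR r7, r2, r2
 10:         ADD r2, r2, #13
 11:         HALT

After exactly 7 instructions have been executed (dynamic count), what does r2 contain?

19

after MOV r7, #3: r7=3
after MOV r2, #17: r2=17
after ADD r7, r7, r2: r7=3+17=20
after XOR r2, r2, #2: r2=17^2=19
CMP r7, #14  (cmp 20,14)
BGE start: taken
after XOR r7, r2, r2: r7=19^19=0
After step 7: r2 = 19.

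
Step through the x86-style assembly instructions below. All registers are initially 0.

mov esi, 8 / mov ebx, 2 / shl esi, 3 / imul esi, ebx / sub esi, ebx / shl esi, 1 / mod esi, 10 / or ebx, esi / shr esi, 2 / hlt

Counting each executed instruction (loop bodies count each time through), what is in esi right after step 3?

mov esi, 8 → esi=8
mov ebx, 2 → ebx=2
shl esi, 3 → esi=8<<3=64
After step 3: esi = 64.

64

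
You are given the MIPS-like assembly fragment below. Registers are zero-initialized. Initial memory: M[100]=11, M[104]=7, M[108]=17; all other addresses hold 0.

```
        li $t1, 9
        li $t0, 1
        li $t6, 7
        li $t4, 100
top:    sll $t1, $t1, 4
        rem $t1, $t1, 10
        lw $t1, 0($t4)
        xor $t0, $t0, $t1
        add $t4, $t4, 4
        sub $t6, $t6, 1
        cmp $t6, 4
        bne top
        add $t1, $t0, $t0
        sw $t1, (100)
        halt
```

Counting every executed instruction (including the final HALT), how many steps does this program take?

31

$t1=9
$t0=1
$t6=7
$t4=100
$t1=9<<4=144
$t1=144%10=4
$t1=M[100]=11
$t0=1^11=10
$t4=100+4=104
$t6=7-1=6
cmp $t6, 4  (cmp 6,4)
bne top: taken
$t1=11<<4=176
$t1=176%10=6
$t1=M[104]=7
$t0=10^7=13
$t4=104+4=108
$t6=6-1=5
cmp $t6, 4  (cmp 5,4)
bne top: taken
$t1=7<<4=112
$t1=112%10=2
$t1=M[108]=17
$t0=13^17=28
$t4=108+4=112
$t6=5-1=4
cmp $t6, 4  (cmp 4,4)
bne top: not taken
$t1=28+28=56
sw $t1, (100) → M[100]=56
halt.
Total executed instructions: 31.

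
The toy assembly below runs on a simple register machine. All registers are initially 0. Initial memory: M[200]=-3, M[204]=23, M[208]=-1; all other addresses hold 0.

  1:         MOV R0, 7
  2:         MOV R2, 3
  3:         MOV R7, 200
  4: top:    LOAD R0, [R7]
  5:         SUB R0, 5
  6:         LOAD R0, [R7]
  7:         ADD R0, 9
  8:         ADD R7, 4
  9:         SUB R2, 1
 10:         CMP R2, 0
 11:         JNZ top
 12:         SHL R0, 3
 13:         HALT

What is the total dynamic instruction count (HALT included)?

R0=7
R2=3
R7=200
R0=M[200]=-3
R0=(-3)-5=-8
R0=M[200]=-3
R0=(-3)+9=6
R7=200+4=204
R2=3-1=2
CMP R2, 0  (cmp 2,0)
JNZ top: taken
R0=M[204]=23
R0=23-5=18
R0=M[204]=23
R0=23+9=32
R7=204+4=208
R2=2-1=1
CMP R2, 0  (cmp 1,0)
JNZ top: taken
R0=M[208]=-1
R0=(-1)-5=-6
R0=M[208]=-1
R0=(-1)+9=8
R7=208+4=212
R2=1-1=0
CMP R2, 0  (cmp 0,0)
JNZ top: not taken
R0=8<<3=64
halt.
Total executed instructions: 29.

29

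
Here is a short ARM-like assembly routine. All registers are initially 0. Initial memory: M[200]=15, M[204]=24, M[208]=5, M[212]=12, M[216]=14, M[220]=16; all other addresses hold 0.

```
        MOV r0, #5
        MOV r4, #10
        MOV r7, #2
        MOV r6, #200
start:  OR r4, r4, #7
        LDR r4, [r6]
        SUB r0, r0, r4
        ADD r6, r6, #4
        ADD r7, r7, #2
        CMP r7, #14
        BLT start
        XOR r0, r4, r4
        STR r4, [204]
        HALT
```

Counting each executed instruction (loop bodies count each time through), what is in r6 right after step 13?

r0=5
r4=10
r7=2
r6=200
r4=10|7=15
r4=M[200]=15
r0=5-15=-10
r6=200+4=204
r7=2+2=4
CMP r7, #14  (cmp 4,14)
BLT start: taken
r4=15|7=15
r4=M[204]=24
After step 13: r6 = 204.

204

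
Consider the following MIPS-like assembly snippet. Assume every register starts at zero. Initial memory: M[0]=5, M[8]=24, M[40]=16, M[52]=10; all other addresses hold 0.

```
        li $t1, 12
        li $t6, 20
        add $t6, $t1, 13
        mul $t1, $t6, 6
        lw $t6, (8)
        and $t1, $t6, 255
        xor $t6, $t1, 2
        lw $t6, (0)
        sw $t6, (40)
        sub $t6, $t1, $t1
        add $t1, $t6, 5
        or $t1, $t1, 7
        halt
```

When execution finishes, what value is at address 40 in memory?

5

li $t1, 12 → $t1=12
li $t6, 20 → $t6=20
add $t6, $t1, 13 → $t6=12+13=25
mul $t1, $t6, 6 → $t1=25*6=150
lw $t6, (8) → $t6=M[8]=24
and $t1, $t6, 255 → $t1=24&255=24
xor $t6, $t1, 2 → $t6=24^2=26
lw $t6, (0) → $t6=M[0]=5
sw $t6, (40) → M[40]=5
sub $t6, $t1, $t1 → $t6=24-24=0
add $t1, $t6, 5 → $t1=0+5=5
or $t1, $t1, 7 → $t1=5|7=7
halt.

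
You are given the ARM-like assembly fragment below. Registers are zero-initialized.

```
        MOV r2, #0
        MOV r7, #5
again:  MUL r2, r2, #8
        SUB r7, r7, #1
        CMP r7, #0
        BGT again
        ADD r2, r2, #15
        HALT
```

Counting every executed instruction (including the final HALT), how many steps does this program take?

r2=0
r7=5
r2=0*8=0
r7=5-1=4
CMP r7, #0  (cmp 4,0)
BGT again: taken
r2=0*8=0
r7=4-1=3
CMP r7, #0  (cmp 3,0)
BGT again: taken
r2=0*8=0
r7=3-1=2
CMP r7, #0  (cmp 2,0)
BGT again: taken
r2=0*8=0
r7=2-1=1
CMP r7, #0  (cmp 1,0)
BGT again: taken
r2=0*8=0
r7=1-1=0
CMP r7, #0  (cmp 0,0)
BGT again: not taken
r2=0+15=15
halt.
Total executed instructions: 24.

24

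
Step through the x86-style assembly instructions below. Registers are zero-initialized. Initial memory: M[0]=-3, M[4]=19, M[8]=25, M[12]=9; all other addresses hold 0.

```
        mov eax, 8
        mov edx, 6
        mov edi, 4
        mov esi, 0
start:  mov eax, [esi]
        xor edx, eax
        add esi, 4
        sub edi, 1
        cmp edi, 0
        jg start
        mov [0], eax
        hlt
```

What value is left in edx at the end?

mov eax, 8 → eax=8
mov edx, 6 → edx=6
mov edi, 4 → edi=4
mov esi, 0 → esi=0
mov eax, [esi] → eax=M[0]=-3
xor edx, eax → edx=6^(-3)=-5
add esi, 4 → esi=0+4=4
sub edi, 1 → edi=4-1=3
cmp edi, 0  (cmp 3,0)
jg start: taken
mov eax, [esi] → eax=M[4]=19
xor edx, eax → edx=(-5)^19=-24
add esi, 4 → esi=4+4=8
sub edi, 1 → edi=3-1=2
cmp edi, 0  (cmp 2,0)
jg start: taken
mov eax, [esi] → eax=M[8]=25
xor edx, eax → edx=(-24)^25=-15
add esi, 4 → esi=8+4=12
sub edi, 1 → edi=2-1=1
cmp edi, 0  (cmp 1,0)
jg start: taken
mov eax, [esi] → eax=M[12]=9
xor edx, eax → edx=(-15)^9=-8
add esi, 4 → esi=12+4=16
sub edi, 1 → edi=1-1=0
cmp edi, 0  (cmp 0,0)
jg start: not taken
mov [0], eax → M[0]=9
halt.

-8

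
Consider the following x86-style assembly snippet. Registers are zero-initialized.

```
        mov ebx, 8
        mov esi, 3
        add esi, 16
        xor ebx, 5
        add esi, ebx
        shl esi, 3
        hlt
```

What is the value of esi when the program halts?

256

mov ebx, 8 → ebx=8
mov esi, 3 → esi=3
add esi, 16 → esi=3+16=19
xor ebx, 5 → ebx=8^5=13
add esi, ebx → esi=19+13=32
shl esi, 3 → esi=32<<3=256
halt.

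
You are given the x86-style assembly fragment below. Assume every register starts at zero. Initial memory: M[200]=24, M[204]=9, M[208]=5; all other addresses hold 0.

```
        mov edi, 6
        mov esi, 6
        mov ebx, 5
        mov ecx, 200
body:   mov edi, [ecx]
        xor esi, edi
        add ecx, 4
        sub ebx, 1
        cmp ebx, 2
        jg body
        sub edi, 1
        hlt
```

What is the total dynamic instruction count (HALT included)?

after mov edi, 6: edi=6
after mov esi, 6: esi=6
after mov ebx, 5: ebx=5
after mov ecx, 200: ecx=200
after mov edi, [ecx]: edi=M[200]=24
after xor esi, edi: esi=6^24=30
after add ecx, 4: ecx=200+4=204
after sub ebx, 1: ebx=5-1=4
cmp ebx, 2  (cmp 4,2)
jg body: taken
after mov edi, [ecx]: edi=M[204]=9
after xor esi, edi: esi=30^9=23
after add ecx, 4: ecx=204+4=208
after sub ebx, 1: ebx=4-1=3
cmp ebx, 2  (cmp 3,2)
jg body: taken
after mov edi, [ecx]: edi=M[208]=5
after xor esi, edi: esi=23^5=18
after add ecx, 4: ecx=208+4=212
after sub ebx, 1: ebx=3-1=2
cmp ebx, 2  (cmp 2,2)
jg body: not taken
after sub edi, 1: edi=5-1=4
halt.
Total executed instructions: 24.

24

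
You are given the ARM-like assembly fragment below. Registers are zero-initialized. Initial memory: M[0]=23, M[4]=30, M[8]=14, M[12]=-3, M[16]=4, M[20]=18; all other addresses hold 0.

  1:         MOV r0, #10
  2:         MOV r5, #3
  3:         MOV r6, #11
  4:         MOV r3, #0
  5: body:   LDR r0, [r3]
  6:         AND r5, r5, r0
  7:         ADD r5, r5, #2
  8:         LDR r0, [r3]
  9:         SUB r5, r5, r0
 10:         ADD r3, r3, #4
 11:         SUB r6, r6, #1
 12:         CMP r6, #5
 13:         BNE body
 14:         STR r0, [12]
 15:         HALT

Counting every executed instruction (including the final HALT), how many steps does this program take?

r0=10
r5=3
r6=11
r3=0
r0=M[0]=23
r5=3&23=3
r5=3+2=5
r0=M[0]=23
r5=5-23=-18
r3=0+4=4
r6=11-1=10
CMP r6, #5  (cmp 10,5)
BNE body: taken
r0=M[4]=30
r5=(-18)&30=14
r5=14+2=16
r0=M[4]=30
r5=16-30=-14
r3=4+4=8
r6=10-1=9
CMP r6, #5  (cmp 9,5)
BNE body: taken
r0=M[8]=14
r5=(-14)&14=2
r5=2+2=4
r0=M[8]=14
r5=4-14=-10
r3=8+4=12
r6=9-1=8
CMP r6, #5  (cmp 8,5)
BNE body: taken
r0=M[12]=-3
r5=(-10)&(-3)=-12
r5=(-12)+2=-10
r0=M[12]=-3
r5=(-10)-(-3)=-7
r3=12+4=16
r6=8-1=7
CMP r6, #5  (cmp 7,5)
BNE body: taken
r0=M[16]=4
r5=(-7)&4=0
r5=0+2=2
r0=M[16]=4
r5=2-4=-2
r3=16+4=20
r6=7-1=6
CMP r6, #5  (cmp 6,5)
BNE body: taken
r0=M[20]=18
r5=(-2)&18=18
r5=18+2=20
r0=M[20]=18
r5=20-18=2
r3=20+4=24
r6=6-1=5
CMP r6, #5  (cmp 5,5)
BNE body: not taken
STR r0, [12] → M[12]=18
halt.
Total executed instructions: 60.

60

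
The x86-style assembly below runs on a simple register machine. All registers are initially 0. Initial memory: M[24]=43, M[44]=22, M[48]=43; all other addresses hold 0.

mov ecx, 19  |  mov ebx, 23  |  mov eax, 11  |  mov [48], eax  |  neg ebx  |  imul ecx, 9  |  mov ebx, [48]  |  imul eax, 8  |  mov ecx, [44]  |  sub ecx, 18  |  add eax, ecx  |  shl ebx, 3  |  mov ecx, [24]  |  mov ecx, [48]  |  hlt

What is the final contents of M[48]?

11

after mov ecx, 19: ecx=19
after mov ebx, 23: ebx=23
after mov eax, 11: eax=11
mov [48], eax → M[48]=11
after neg ebx: ebx=-(23)=-23
after imul ecx, 9: ecx=19*9=171
after mov ebx, [48]: ebx=M[48]=11
after imul eax, 8: eax=11*8=88
after mov ecx, [44]: ecx=M[44]=22
after sub ecx, 18: ecx=22-18=4
after add eax, ecx: eax=88+4=92
after shl ebx, 3: ebx=11<<3=88
after mov ecx, [24]: ecx=M[24]=43
after mov ecx, [48]: ecx=M[48]=11
halt.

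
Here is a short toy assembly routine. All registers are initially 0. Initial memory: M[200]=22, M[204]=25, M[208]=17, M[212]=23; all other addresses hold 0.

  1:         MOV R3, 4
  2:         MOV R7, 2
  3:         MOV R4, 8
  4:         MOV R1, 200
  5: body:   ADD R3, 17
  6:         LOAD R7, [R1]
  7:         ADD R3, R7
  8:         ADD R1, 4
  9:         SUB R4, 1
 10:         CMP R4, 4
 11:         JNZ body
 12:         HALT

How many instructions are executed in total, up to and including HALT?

33

after MOV R3, 4: R3=4
after MOV R7, 2: R7=2
after MOV R4, 8: R4=8
after MOV R1, 200: R1=200
after ADD R3, 17: R3=4+17=21
after LOAD R7, [R1]: R7=M[200]=22
after ADD R3, R7: R3=21+22=43
after ADD R1, 4: R1=200+4=204
after SUB R4, 1: R4=8-1=7
CMP R4, 4  (cmp 7,4)
JNZ body: taken
after ADD R3, 17: R3=43+17=60
after LOAD R7, [R1]: R7=M[204]=25
after ADD R3, R7: R3=60+25=85
after ADD R1, 4: R1=204+4=208
after SUB R4, 1: R4=7-1=6
CMP R4, 4  (cmp 6,4)
JNZ body: taken
after ADD R3, 17: R3=85+17=102
after LOAD R7, [R1]: R7=M[208]=17
after ADD R3, R7: R3=102+17=119
after ADD R1, 4: R1=208+4=212
after SUB R4, 1: R4=6-1=5
CMP R4, 4  (cmp 5,4)
JNZ body: taken
after ADD R3, 17: R3=119+17=136
after LOAD R7, [R1]: R7=M[212]=23
after ADD R3, R7: R3=136+23=159
after ADD R1, 4: R1=212+4=216
after SUB R4, 1: R4=5-1=4
CMP R4, 4  (cmp 4,4)
JNZ body: not taken
halt.
Total executed instructions: 33.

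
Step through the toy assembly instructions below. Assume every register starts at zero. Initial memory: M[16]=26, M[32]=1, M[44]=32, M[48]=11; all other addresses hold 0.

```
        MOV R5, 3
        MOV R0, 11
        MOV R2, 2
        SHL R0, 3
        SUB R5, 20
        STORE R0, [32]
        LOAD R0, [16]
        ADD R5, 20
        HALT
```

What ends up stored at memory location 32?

after MOV R5, 3: R5=3
after MOV R0, 11: R0=11
after MOV R2, 2: R2=2
after SHL R0, 3: R0=11<<3=88
after SUB R5, 20: R5=3-20=-17
STORE R0, [32] → M[32]=88
after LOAD R0, [16]: R0=M[16]=26
after ADD R5, 20: R5=(-17)+20=3
halt.

88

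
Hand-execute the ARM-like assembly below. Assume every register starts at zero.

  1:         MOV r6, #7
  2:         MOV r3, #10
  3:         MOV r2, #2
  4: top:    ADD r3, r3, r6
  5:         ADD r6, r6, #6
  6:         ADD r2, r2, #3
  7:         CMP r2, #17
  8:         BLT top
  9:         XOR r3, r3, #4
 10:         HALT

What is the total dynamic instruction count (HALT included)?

30

after MOV r6, #7: r6=7
after MOV r3, #10: r3=10
after MOV r2, #2: r2=2
after ADD r3, r3, r6: r3=10+7=17
after ADD r6, r6, #6: r6=7+6=13
after ADD r2, r2, #3: r2=2+3=5
CMP r2, #17  (cmp 5,17)
BLT top: taken
after ADD r3, r3, r6: r3=17+13=30
after ADD r6, r6, #6: r6=13+6=19
after ADD r2, r2, #3: r2=5+3=8
CMP r2, #17  (cmp 8,17)
BLT top: taken
after ADD r3, r3, r6: r3=30+19=49
after ADD r6, r6, #6: r6=19+6=25
after ADD r2, r2, #3: r2=8+3=11
CMP r2, #17  (cmp 11,17)
BLT top: taken
after ADD r3, r3, r6: r3=49+25=74
after ADD r6, r6, #6: r6=25+6=31
after ADD r2, r2, #3: r2=11+3=14
CMP r2, #17  (cmp 14,17)
BLT top: taken
after ADD r3, r3, r6: r3=74+31=105
after ADD r6, r6, #6: r6=31+6=37
after ADD r2, r2, #3: r2=14+3=17
CMP r2, #17  (cmp 17,17)
BLT top: not taken
after XOR r3, r3, #4: r3=105^4=109
halt.
Total executed instructions: 30.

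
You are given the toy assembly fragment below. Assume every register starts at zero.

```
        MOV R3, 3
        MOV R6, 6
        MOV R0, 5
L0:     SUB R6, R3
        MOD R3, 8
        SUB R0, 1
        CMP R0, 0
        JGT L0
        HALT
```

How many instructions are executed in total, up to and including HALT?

29

after MOV R3, 3: R3=3
after MOV R6, 6: R6=6
after MOV R0, 5: R0=5
after SUB R6, R3: R6=6-3=3
after MOD R3, 8: R3=3%8=3
after SUB R0, 1: R0=5-1=4
CMP R0, 0  (cmp 4,0)
JGT L0: taken
after SUB R6, R3: R6=3-3=0
after MOD R3, 8: R3=3%8=3
after SUB R0, 1: R0=4-1=3
CMP R0, 0  (cmp 3,0)
JGT L0: taken
after SUB R6, R3: R6=0-3=-3
after MOD R3, 8: R3=3%8=3
after SUB R0, 1: R0=3-1=2
CMP R0, 0  (cmp 2,0)
JGT L0: taken
after SUB R6, R3: R6=(-3)-3=-6
after MOD R3, 8: R3=3%8=3
after SUB R0, 1: R0=2-1=1
CMP R0, 0  (cmp 1,0)
JGT L0: taken
after SUB R6, R3: R6=(-6)-3=-9
after MOD R3, 8: R3=3%8=3
after SUB R0, 1: R0=1-1=0
CMP R0, 0  (cmp 0,0)
JGT L0: not taken
halt.
Total executed instructions: 29.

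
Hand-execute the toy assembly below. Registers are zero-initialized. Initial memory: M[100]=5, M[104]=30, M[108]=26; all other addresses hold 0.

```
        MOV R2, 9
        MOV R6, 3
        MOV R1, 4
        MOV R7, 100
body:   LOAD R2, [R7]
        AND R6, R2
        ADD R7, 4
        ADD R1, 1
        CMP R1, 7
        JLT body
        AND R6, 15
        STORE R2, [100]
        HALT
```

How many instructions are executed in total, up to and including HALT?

after MOV R2, 9: R2=9
after MOV R6, 3: R6=3
after MOV R1, 4: R1=4
after MOV R7, 100: R7=100
after LOAD R2, [R7]: R2=M[100]=5
after AND R6, R2: R6=3&5=1
after ADD R7, 4: R7=100+4=104
after ADD R1, 1: R1=4+1=5
CMP R1, 7  (cmp 5,7)
JLT body: taken
after LOAD R2, [R7]: R2=M[104]=30
after AND R6, R2: R6=1&30=0
after ADD R7, 4: R7=104+4=108
after ADD R1, 1: R1=5+1=6
CMP R1, 7  (cmp 6,7)
JLT body: taken
after LOAD R2, [R7]: R2=M[108]=26
after AND R6, R2: R6=0&26=0
after ADD R7, 4: R7=108+4=112
after ADD R1, 1: R1=6+1=7
CMP R1, 7  (cmp 7,7)
JLT body: not taken
after AND R6, 15: R6=0&15=0
STORE R2, [100] → M[100]=26
halt.
Total executed instructions: 25.

25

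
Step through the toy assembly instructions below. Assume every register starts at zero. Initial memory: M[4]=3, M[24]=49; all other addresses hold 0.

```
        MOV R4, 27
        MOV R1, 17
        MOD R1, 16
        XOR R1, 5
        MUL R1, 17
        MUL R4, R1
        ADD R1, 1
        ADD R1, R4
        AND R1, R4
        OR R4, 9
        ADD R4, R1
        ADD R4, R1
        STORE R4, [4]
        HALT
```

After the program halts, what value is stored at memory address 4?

5485

R4=27
R1=17
R1=17%16=1
R1=1^5=4
R1=4*17=68
R4=27*68=1836
R1=68+1=69
R1=69+1836=1905
R1=1905&1836=1824
R4=1836|9=1837
R4=1837+1824=3661
R4=3661+1824=5485
STORE R4, [4] → M[4]=5485
halt.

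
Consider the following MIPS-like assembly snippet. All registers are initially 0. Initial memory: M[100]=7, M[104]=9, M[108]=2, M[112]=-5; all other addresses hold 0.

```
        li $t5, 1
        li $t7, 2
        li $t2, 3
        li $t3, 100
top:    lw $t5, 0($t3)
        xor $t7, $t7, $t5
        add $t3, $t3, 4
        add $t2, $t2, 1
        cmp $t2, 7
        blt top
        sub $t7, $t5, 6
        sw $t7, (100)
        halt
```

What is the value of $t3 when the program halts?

li $t5, 1 → $t5=1
li $t7, 2 → $t7=2
li $t2, 3 → $t2=3
li $t3, 100 → $t3=100
lw $t5, 0($t3) → $t5=M[100]=7
xor $t7, $t7, $t5 → $t7=2^7=5
add $t3, $t3, 4 → $t3=100+4=104
add $t2, $t2, 1 → $t2=3+1=4
cmp $t2, 7  (cmp 4,7)
blt top: taken
lw $t5, 0($t3) → $t5=M[104]=9
xor $t7, $t7, $t5 → $t7=5^9=12
add $t3, $t3, 4 → $t3=104+4=108
add $t2, $t2, 1 → $t2=4+1=5
cmp $t2, 7  (cmp 5,7)
blt top: taken
lw $t5, 0($t3) → $t5=M[108]=2
xor $t7, $t7, $t5 → $t7=12^2=14
add $t3, $t3, 4 → $t3=108+4=112
add $t2, $t2, 1 → $t2=5+1=6
cmp $t2, 7  (cmp 6,7)
blt top: taken
lw $t5, 0($t3) → $t5=M[112]=-5
xor $t7, $t7, $t5 → $t7=14^(-5)=-11
add $t3, $t3, 4 → $t3=112+4=116
add $t2, $t2, 1 → $t2=6+1=7
cmp $t2, 7  (cmp 7,7)
blt top: not taken
sub $t7, $t5, 6 → $t7=(-5)-6=-11
sw $t7, (100) → M[100]=-11
halt.

116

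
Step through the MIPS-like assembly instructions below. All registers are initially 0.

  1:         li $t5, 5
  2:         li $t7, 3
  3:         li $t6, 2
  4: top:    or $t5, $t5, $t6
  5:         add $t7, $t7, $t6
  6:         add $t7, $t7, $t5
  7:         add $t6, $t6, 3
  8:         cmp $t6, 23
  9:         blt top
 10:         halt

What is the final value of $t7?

201

li $t5, 5 → $t5=5
li $t7, 3 → $t7=3
li $t6, 2 → $t6=2
or $t5, $t5, $t6 → $t5=5|2=7
add $t7, $t7, $t6 → $t7=3+2=5
add $t7, $t7, $t5 → $t7=5+7=12
add $t6, $t6, 3 → $t6=2+3=5
cmp $t6, 23  (cmp 5,23)
blt top: taken
or $t5, $t5, $t6 → $t5=7|5=7
add $t7, $t7, $t6 → $t7=12+5=17
add $t7, $t7, $t5 → $t7=17+7=24
add $t6, $t6, 3 → $t6=5+3=8
cmp $t6, 23  (cmp 8,23)
blt top: taken
or $t5, $t5, $t6 → $t5=7|8=15
add $t7, $t7, $t6 → $t7=24+8=32
add $t7, $t7, $t5 → $t7=32+15=47
add $t6, $t6, 3 → $t6=8+3=11
cmp $t6, 23  (cmp 11,23)
blt top: taken
or $t5, $t5, $t6 → $t5=15|11=15
add $t7, $t7, $t6 → $t7=47+11=58
add $t7, $t7, $t5 → $t7=58+15=73
add $t6, $t6, 3 → $t6=11+3=14
cmp $t6, 23  (cmp 14,23)
blt top: taken
or $t5, $t5, $t6 → $t5=15|14=15
add $t7, $t7, $t6 → $t7=73+14=87
add $t7, $t7, $t5 → $t7=87+15=102
add $t6, $t6, 3 → $t6=14+3=17
cmp $t6, 23  (cmp 17,23)
blt top: taken
or $t5, $t5, $t6 → $t5=15|17=31
add $t7, $t7, $t6 → $t7=102+17=119
add $t7, $t7, $t5 → $t7=119+31=150
add $t6, $t6, 3 → $t6=17+3=20
cmp $t6, 23  (cmp 20,23)
blt top: taken
or $t5, $t5, $t6 → $t5=31|20=31
add $t7, $t7, $t6 → $t7=150+20=170
add $t7, $t7, $t5 → $t7=170+31=201
add $t6, $t6, 3 → $t6=20+3=23
cmp $t6, 23  (cmp 23,23)
blt top: not taken
halt.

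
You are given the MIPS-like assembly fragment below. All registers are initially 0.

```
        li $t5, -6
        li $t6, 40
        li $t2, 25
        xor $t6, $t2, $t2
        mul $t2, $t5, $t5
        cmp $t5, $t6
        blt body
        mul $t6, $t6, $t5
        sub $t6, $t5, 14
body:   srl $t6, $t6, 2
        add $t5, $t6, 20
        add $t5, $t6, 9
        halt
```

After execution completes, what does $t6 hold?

0

$t5=-6
$t6=40
$t2=25
$t6=25^25=0
$t2=(-6)*(-6)=36
cmp $t5, $t6  (cmp -6,0)
blt body: taken
$t6=0>>2=0
$t5=0+20=20
$t5=0+9=9
halt.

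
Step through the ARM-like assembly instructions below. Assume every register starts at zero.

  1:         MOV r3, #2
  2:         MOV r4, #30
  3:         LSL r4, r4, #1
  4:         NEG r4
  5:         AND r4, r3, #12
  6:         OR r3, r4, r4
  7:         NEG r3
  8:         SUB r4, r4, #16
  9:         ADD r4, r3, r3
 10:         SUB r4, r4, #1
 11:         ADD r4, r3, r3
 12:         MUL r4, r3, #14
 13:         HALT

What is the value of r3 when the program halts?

0

r3=2
r4=30
r4=30<<1=60
r4=-(60)=-60
r4=2&12=0
r3=0|0=0
r3=-(0)=0
r4=0-16=-16
r4=0+0=0
r4=0-1=-1
r4=0+0=0
r4=0*14=0
halt.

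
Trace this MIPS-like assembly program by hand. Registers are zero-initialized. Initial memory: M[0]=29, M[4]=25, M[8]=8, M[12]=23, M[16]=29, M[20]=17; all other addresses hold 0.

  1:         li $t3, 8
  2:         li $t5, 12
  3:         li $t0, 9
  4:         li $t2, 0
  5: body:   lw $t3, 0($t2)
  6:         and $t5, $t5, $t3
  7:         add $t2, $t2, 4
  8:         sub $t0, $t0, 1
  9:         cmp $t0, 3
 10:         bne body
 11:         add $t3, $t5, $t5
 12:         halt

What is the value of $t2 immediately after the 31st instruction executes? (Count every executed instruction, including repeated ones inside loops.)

20

$t3=8
$t5=12
$t0=9
$t2=0
$t3=M[0]=29
$t5=12&29=12
$t2=0+4=4
$t0=9-1=8
cmp $t0, 3  (cmp 8,3)
bne body: taken
$t3=M[4]=25
$t5=12&25=8
$t2=4+4=8
$t0=8-1=7
cmp $t0, 3  (cmp 7,3)
bne body: taken
$t3=M[8]=8
$t5=8&8=8
$t2=8+4=12
$t0=7-1=6
cmp $t0, 3  (cmp 6,3)
bne body: taken
$t3=M[12]=23
$t5=8&23=0
$t2=12+4=16
$t0=6-1=5
cmp $t0, 3  (cmp 5,3)
bne body: taken
$t3=M[16]=29
$t5=0&29=0
$t2=16+4=20
After step 31: $t2 = 20.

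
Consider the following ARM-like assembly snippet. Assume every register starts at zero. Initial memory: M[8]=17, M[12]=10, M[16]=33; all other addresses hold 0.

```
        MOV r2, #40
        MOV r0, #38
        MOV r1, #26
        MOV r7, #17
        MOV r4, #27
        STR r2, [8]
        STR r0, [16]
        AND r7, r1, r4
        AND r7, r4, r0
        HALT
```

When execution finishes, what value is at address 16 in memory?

38

MOV r2, #40 → r2=40
MOV r0, #38 → r0=38
MOV r1, #26 → r1=26
MOV r7, #17 → r7=17
MOV r4, #27 → r4=27
STR r2, [8] → M[8]=40
STR r0, [16] → M[16]=38
AND r7, r1, r4 → r7=26&27=26
AND r7, r4, r0 → r7=27&38=2
halt.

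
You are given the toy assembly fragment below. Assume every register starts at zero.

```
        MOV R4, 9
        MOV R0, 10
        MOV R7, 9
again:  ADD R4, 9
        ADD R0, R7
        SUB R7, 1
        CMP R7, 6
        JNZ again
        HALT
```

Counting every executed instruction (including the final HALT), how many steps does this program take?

19

R4=9
R0=10
R7=9
R4=9+9=18
R0=10+9=19
R7=9-1=8
CMP R7, 6  (cmp 8,6)
JNZ again: taken
R4=18+9=27
R0=19+8=27
R7=8-1=7
CMP R7, 6  (cmp 7,6)
JNZ again: taken
R4=27+9=36
R0=27+7=34
R7=7-1=6
CMP R7, 6  (cmp 6,6)
JNZ again: not taken
halt.
Total executed instructions: 19.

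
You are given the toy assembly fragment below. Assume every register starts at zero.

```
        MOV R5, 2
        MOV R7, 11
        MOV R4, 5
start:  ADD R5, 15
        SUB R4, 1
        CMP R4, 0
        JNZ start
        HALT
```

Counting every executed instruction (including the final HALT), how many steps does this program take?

24

MOV R5, 2 → R5=2
MOV R7, 11 → R7=11
MOV R4, 5 → R4=5
ADD R5, 15 → R5=2+15=17
SUB R4, 1 → R4=5-1=4
CMP R4, 0  (cmp 4,0)
JNZ start: taken
ADD R5, 15 → R5=17+15=32
SUB R4, 1 → R4=4-1=3
CMP R4, 0  (cmp 3,0)
JNZ start: taken
ADD R5, 15 → R5=32+15=47
SUB R4, 1 → R4=3-1=2
CMP R4, 0  (cmp 2,0)
JNZ start: taken
ADD R5, 15 → R5=47+15=62
SUB R4, 1 → R4=2-1=1
CMP R4, 0  (cmp 1,0)
JNZ start: taken
ADD R5, 15 → R5=62+15=77
SUB R4, 1 → R4=1-1=0
CMP R4, 0  (cmp 0,0)
JNZ start: not taken
halt.
Total executed instructions: 24.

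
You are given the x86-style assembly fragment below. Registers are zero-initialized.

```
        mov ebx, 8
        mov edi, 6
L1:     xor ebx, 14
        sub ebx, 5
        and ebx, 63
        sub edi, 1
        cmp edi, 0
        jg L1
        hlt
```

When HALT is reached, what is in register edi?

ebx=8
edi=6
ebx=8^14=6
ebx=6-5=1
ebx=1&63=1
edi=6-1=5
cmp edi, 0  (cmp 5,0)
jg L1: taken
ebx=1^14=15
ebx=15-5=10
ebx=10&63=10
edi=5-1=4
cmp edi, 0  (cmp 4,0)
jg L1: taken
ebx=10^14=4
ebx=4-5=-1
ebx=(-1)&63=63
edi=4-1=3
cmp edi, 0  (cmp 3,0)
jg L1: taken
ebx=63^14=49
ebx=49-5=44
ebx=44&63=44
edi=3-1=2
cmp edi, 0  (cmp 2,0)
jg L1: taken
ebx=44^14=34
ebx=34-5=29
ebx=29&63=29
edi=2-1=1
cmp edi, 0  (cmp 1,0)
jg L1: taken
ebx=29^14=19
ebx=19-5=14
ebx=14&63=14
edi=1-1=0
cmp edi, 0  (cmp 0,0)
jg L1: not taken
halt.

0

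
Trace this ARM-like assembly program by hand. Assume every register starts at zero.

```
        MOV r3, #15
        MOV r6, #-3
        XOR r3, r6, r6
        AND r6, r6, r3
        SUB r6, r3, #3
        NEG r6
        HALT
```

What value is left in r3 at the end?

0

after MOV r3, #15: r3=15
after MOV r6, #-3: r6=-3
after XOR r3, r6, r6: r3=(-3)^(-3)=0
after AND r6, r6, r3: r6=(-3)&0=0
after SUB r6, r3, #3: r6=0-3=-3
after NEG r6: r6=-(-3)=3
halt.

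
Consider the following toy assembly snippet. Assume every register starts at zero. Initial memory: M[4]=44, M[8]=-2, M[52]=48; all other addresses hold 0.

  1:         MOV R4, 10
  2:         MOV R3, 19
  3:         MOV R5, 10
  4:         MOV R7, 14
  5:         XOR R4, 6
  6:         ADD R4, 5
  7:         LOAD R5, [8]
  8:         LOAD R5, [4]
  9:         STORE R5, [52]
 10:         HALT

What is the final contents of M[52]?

MOV R4, 10 → R4=10
MOV R3, 19 → R3=19
MOV R5, 10 → R5=10
MOV R7, 14 → R7=14
XOR R4, 6 → R4=10^6=12
ADD R4, 5 → R4=12+5=17
LOAD R5, [8] → R5=M[8]=-2
LOAD R5, [4] → R5=M[4]=44
STORE R5, [52] → M[52]=44
halt.

44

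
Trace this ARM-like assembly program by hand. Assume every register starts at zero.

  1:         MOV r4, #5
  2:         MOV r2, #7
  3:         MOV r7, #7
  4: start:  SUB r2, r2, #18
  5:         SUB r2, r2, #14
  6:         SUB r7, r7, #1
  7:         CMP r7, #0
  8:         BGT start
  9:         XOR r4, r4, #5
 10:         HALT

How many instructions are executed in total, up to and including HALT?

after MOV r4, #5: r4=5
after MOV r2, #7: r2=7
after MOV r7, #7: r7=7
after SUB r2, r2, #18: r2=7-18=-11
after SUB r2, r2, #14: r2=(-11)-14=-25
after SUB r7, r7, #1: r7=7-1=6
CMP r7, #0  (cmp 6,0)
BGT start: taken
after SUB r2, r2, #18: r2=(-25)-18=-43
after SUB r2, r2, #14: r2=(-43)-14=-57
after SUB r7, r7, #1: r7=6-1=5
CMP r7, #0  (cmp 5,0)
BGT start: taken
after SUB r2, r2, #18: r2=(-57)-18=-75
after SUB r2, r2, #14: r2=(-75)-14=-89
after SUB r7, r7, #1: r7=5-1=4
CMP r7, #0  (cmp 4,0)
BGT start: taken
after SUB r2, r2, #18: r2=(-89)-18=-107
after SUB r2, r2, #14: r2=(-107)-14=-121
after SUB r7, r7, #1: r7=4-1=3
CMP r7, #0  (cmp 3,0)
BGT start: taken
after SUB r2, r2, #18: r2=(-121)-18=-139
after SUB r2, r2, #14: r2=(-139)-14=-153
after SUB r7, r7, #1: r7=3-1=2
CMP r7, #0  (cmp 2,0)
BGT start: taken
after SUB r2, r2, #18: r2=(-153)-18=-171
after SUB r2, r2, #14: r2=(-171)-14=-185
after SUB r7, r7, #1: r7=2-1=1
CMP r7, #0  (cmp 1,0)
BGT start: taken
after SUB r2, r2, #18: r2=(-185)-18=-203
after SUB r2, r2, #14: r2=(-203)-14=-217
after SUB r7, r7, #1: r7=1-1=0
CMP r7, #0  (cmp 0,0)
BGT start: not taken
after XOR r4, r4, #5: r4=5^5=0
halt.
Total executed instructions: 40.

40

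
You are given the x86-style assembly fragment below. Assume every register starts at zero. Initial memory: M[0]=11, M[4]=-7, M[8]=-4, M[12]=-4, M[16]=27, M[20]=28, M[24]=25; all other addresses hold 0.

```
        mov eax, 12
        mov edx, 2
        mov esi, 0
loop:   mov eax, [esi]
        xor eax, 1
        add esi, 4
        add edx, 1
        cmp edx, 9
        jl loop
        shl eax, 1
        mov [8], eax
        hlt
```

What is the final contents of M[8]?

mov eax, 12 → eax=12
mov edx, 2 → edx=2
mov esi, 0 → esi=0
mov eax, [esi] → eax=M[0]=11
xor eax, 1 → eax=11^1=10
add esi, 4 → esi=0+4=4
add edx, 1 → edx=2+1=3
cmp edx, 9  (cmp 3,9)
jl loop: taken
mov eax, [esi] → eax=M[4]=-7
xor eax, 1 → eax=(-7)^1=-8
add esi, 4 → esi=4+4=8
add edx, 1 → edx=3+1=4
cmp edx, 9  (cmp 4,9)
jl loop: taken
mov eax, [esi] → eax=M[8]=-4
xor eax, 1 → eax=(-4)^1=-3
add esi, 4 → esi=8+4=12
add edx, 1 → edx=4+1=5
cmp edx, 9  (cmp 5,9)
jl loop: taken
mov eax, [esi] → eax=M[12]=-4
xor eax, 1 → eax=(-4)^1=-3
add esi, 4 → esi=12+4=16
add edx, 1 → edx=5+1=6
cmp edx, 9  (cmp 6,9)
jl loop: taken
mov eax, [esi] → eax=M[16]=27
xor eax, 1 → eax=27^1=26
add esi, 4 → esi=16+4=20
add edx, 1 → edx=6+1=7
cmp edx, 9  (cmp 7,9)
jl loop: taken
mov eax, [esi] → eax=M[20]=28
xor eax, 1 → eax=28^1=29
add esi, 4 → esi=20+4=24
add edx, 1 → edx=7+1=8
cmp edx, 9  (cmp 8,9)
jl loop: taken
mov eax, [esi] → eax=M[24]=25
xor eax, 1 → eax=25^1=24
add esi, 4 → esi=24+4=28
add edx, 1 → edx=8+1=9
cmp edx, 9  (cmp 9,9)
jl loop: not taken
shl eax, 1 → eax=24<<1=48
mov [8], eax → M[8]=48
halt.

48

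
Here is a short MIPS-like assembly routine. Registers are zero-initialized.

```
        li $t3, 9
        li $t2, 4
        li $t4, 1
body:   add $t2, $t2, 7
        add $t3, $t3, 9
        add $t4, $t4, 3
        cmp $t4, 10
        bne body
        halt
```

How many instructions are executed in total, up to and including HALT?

after li $t3, 9: $t3=9
after li $t2, 4: $t2=4
after li $t4, 1: $t4=1
after add $t2, $t2, 7: $t2=4+7=11
after add $t3, $t3, 9: $t3=9+9=18
after add $t4, $t4, 3: $t4=1+3=4
cmp $t4, 10  (cmp 4,10)
bne body: taken
after add $t2, $t2, 7: $t2=11+7=18
after add $t3, $t3, 9: $t3=18+9=27
after add $t4, $t4, 3: $t4=4+3=7
cmp $t4, 10  (cmp 7,10)
bne body: taken
after add $t2, $t2, 7: $t2=18+7=25
after add $t3, $t3, 9: $t3=27+9=36
after add $t4, $t4, 3: $t4=7+3=10
cmp $t4, 10  (cmp 10,10)
bne body: not taken
halt.
Total executed instructions: 19.

19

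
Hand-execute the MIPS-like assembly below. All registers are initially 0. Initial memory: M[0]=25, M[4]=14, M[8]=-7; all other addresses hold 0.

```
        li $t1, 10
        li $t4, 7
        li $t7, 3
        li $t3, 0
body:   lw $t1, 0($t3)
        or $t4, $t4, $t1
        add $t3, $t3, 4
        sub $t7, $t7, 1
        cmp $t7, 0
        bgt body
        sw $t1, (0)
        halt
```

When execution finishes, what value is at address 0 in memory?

-7

after li $t1, 10: $t1=10
after li $t4, 7: $t4=7
after li $t7, 3: $t7=3
after li $t3, 0: $t3=0
after lw $t1, 0($t3): $t1=M[0]=25
after or $t4, $t4, $t1: $t4=7|25=31
after add $t3, $t3, 4: $t3=0+4=4
after sub $t7, $t7, 1: $t7=3-1=2
cmp $t7, 0  (cmp 2,0)
bgt body: taken
after lw $t1, 0($t3): $t1=M[4]=14
after or $t4, $t4, $t1: $t4=31|14=31
after add $t3, $t3, 4: $t3=4+4=8
after sub $t7, $t7, 1: $t7=2-1=1
cmp $t7, 0  (cmp 1,0)
bgt body: taken
after lw $t1, 0($t3): $t1=M[8]=-7
after or $t4, $t4, $t1: $t4=31|(-7)=-1
after add $t3, $t3, 4: $t3=8+4=12
after sub $t7, $t7, 1: $t7=1-1=0
cmp $t7, 0  (cmp 0,0)
bgt body: not taken
sw $t1, (0) → M[0]=-7
halt.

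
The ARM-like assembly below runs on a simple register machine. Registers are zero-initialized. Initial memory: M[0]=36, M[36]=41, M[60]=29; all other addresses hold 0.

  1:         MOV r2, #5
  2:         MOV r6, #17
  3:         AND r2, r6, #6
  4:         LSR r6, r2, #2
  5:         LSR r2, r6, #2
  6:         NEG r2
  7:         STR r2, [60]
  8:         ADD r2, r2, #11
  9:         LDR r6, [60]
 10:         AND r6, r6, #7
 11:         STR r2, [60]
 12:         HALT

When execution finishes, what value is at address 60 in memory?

11

after MOV r2, #5: r2=5
after MOV r6, #17: r6=17
after AND r2, r6, #6: r2=17&6=0
after LSR r6, r2, #2: r6=0>>2=0
after LSR r2, r6, #2: r2=0>>2=0
after NEG r2: r2=-(0)=0
STR r2, [60] → M[60]=0
after ADD r2, r2, #11: r2=0+11=11
after LDR r6, [60]: r6=M[60]=0
after AND r6, r6, #7: r6=0&7=0
STR r2, [60] → M[60]=11
halt.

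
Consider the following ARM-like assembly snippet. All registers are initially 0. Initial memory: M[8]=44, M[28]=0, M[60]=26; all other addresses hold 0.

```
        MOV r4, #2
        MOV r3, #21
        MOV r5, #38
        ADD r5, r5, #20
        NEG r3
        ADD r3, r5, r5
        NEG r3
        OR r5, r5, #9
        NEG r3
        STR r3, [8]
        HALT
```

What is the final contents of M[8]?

after MOV r4, #2: r4=2
after MOV r3, #21: r3=21
after MOV r5, #38: r5=38
after ADD r5, r5, #20: r5=38+20=58
after NEG r3: r3=-(21)=-21
after ADD r3, r5, r5: r3=58+58=116
after NEG r3: r3=-(116)=-116
after OR r5, r5, #9: r5=58|9=59
after NEG r3: r3=-(-116)=116
STR r3, [8] → M[8]=116
halt.

116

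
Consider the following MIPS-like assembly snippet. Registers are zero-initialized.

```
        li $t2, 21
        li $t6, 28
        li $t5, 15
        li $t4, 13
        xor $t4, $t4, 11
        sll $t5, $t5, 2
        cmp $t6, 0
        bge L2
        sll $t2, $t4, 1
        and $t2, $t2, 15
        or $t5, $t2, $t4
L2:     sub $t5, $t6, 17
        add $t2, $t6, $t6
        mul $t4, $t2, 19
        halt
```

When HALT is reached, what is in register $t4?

1064

li $t2, 21 → $t2=21
li $t6, 28 → $t6=28
li $t5, 15 → $t5=15
li $t4, 13 → $t4=13
xor $t4, $t4, 11 → $t4=13^11=6
sll $t5, $t5, 2 → $t5=15<<2=60
cmp $t6, 0  (cmp 28,0)
bge L2: taken
sub $t5, $t6, 17 → $t5=28-17=11
add $t2, $t6, $t6 → $t2=28+28=56
mul $t4, $t2, 19 → $t4=56*19=1064
halt.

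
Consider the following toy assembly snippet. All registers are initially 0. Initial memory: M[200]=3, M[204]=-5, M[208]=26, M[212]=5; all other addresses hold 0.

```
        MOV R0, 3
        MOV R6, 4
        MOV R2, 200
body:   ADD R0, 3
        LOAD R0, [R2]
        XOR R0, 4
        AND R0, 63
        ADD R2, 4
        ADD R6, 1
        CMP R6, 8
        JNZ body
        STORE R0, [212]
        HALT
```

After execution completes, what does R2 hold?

MOV R0, 3 → R0=3
MOV R6, 4 → R6=4
MOV R2, 200 → R2=200
ADD R0, 3 → R0=3+3=6
LOAD R0, [R2] → R0=M[200]=3
XOR R0, 4 → R0=3^4=7
AND R0, 63 → R0=7&63=7
ADD R2, 4 → R2=200+4=204
ADD R6, 1 → R6=4+1=5
CMP R6, 8  (cmp 5,8)
JNZ body: taken
ADD R0, 3 → R0=7+3=10
LOAD R0, [R2] → R0=M[204]=-5
XOR R0, 4 → R0=(-5)^4=-1
AND R0, 63 → R0=(-1)&63=63
ADD R2, 4 → R2=204+4=208
ADD R6, 1 → R6=5+1=6
CMP R6, 8  (cmp 6,8)
JNZ body: taken
ADD R0, 3 → R0=63+3=66
LOAD R0, [R2] → R0=M[208]=26
XOR R0, 4 → R0=26^4=30
AND R0, 63 → R0=30&63=30
ADD R2, 4 → R2=208+4=212
ADD R6, 1 → R6=6+1=7
CMP R6, 8  (cmp 7,8)
JNZ body: taken
ADD R0, 3 → R0=30+3=33
LOAD R0, [R2] → R0=M[212]=5
XOR R0, 4 → R0=5^4=1
AND R0, 63 → R0=1&63=1
ADD R2, 4 → R2=212+4=216
ADD R6, 1 → R6=7+1=8
CMP R6, 8  (cmp 8,8)
JNZ body: not taken
STORE R0, [212] → M[212]=1
halt.

216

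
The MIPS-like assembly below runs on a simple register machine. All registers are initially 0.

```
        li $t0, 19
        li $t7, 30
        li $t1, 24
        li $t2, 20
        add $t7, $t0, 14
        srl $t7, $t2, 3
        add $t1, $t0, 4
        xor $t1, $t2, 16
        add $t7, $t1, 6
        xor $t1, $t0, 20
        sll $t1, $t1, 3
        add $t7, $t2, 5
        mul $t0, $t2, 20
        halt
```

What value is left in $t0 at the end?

400

after li $t0, 19: $t0=19
after li $t7, 30: $t7=30
after li $t1, 24: $t1=24
after li $t2, 20: $t2=20
after add $t7, $t0, 14: $t7=19+14=33
after srl $t7, $t2, 3: $t7=20>>3=2
after add $t1, $t0, 4: $t1=19+4=23
after xor $t1, $t2, 16: $t1=20^16=4
after add $t7, $t1, 6: $t7=4+6=10
after xor $t1, $t0, 20: $t1=19^20=7
after sll $t1, $t1, 3: $t1=7<<3=56
after add $t7, $t2, 5: $t7=20+5=25
after mul $t0, $t2, 20: $t0=20*20=400
halt.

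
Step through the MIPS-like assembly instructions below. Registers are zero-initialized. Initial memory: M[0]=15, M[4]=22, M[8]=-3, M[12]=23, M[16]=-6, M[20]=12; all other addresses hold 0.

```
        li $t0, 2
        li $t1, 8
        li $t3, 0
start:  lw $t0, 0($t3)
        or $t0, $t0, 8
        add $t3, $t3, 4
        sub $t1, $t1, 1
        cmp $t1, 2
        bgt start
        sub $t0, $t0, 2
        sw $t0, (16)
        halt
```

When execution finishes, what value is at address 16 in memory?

10

$t0=2
$t1=8
$t3=0
$t0=M[0]=15
$t0=15|8=15
$t3=0+4=4
$t1=8-1=7
cmp $t1, 2  (cmp 7,2)
bgt start: taken
$t0=M[4]=22
$t0=22|8=30
$t3=4+4=8
$t1=7-1=6
cmp $t1, 2  (cmp 6,2)
bgt start: taken
$t0=M[8]=-3
$t0=(-3)|8=-3
$t3=8+4=12
$t1=6-1=5
cmp $t1, 2  (cmp 5,2)
bgt start: taken
$t0=M[12]=23
$t0=23|8=31
$t3=12+4=16
$t1=5-1=4
cmp $t1, 2  (cmp 4,2)
bgt start: taken
$t0=M[16]=-6
$t0=(-6)|8=-6
$t3=16+4=20
$t1=4-1=3
cmp $t1, 2  (cmp 3,2)
bgt start: taken
$t0=M[20]=12
$t0=12|8=12
$t3=20+4=24
$t1=3-1=2
cmp $t1, 2  (cmp 2,2)
bgt start: not taken
$t0=12-2=10
sw $t0, (16) → M[16]=10
halt.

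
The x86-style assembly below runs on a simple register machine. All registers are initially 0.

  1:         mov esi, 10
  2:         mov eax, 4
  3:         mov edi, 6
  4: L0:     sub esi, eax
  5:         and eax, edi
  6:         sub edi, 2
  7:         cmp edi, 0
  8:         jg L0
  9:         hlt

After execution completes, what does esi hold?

mov esi, 10 → esi=10
mov eax, 4 → eax=4
mov edi, 6 → edi=6
sub esi, eax → esi=10-4=6
and eax, edi → eax=4&6=4
sub edi, 2 → edi=6-2=4
cmp edi, 0  (cmp 4,0)
jg L0: taken
sub esi, eax → esi=6-4=2
and eax, edi → eax=4&4=4
sub edi, 2 → edi=4-2=2
cmp edi, 0  (cmp 2,0)
jg L0: taken
sub esi, eax → esi=2-4=-2
and eax, edi → eax=4&2=0
sub edi, 2 → edi=2-2=0
cmp edi, 0  (cmp 0,0)
jg L0: not taken
halt.

-2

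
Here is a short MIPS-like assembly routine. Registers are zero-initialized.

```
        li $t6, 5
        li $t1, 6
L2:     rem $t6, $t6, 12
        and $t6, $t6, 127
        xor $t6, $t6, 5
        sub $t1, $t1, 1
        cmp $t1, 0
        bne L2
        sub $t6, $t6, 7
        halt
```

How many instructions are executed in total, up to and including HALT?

$t6=5
$t1=6
$t6=5%12=5
$t6=5&127=5
$t6=5^5=0
$t1=6-1=5
cmp $t1, 0  (cmp 5,0)
bne L2: taken
$t6=0%12=0
$t6=0&127=0
$t6=0^5=5
$t1=5-1=4
cmp $t1, 0  (cmp 4,0)
bne L2: taken
$t6=5%12=5
$t6=5&127=5
$t6=5^5=0
$t1=4-1=3
cmp $t1, 0  (cmp 3,0)
bne L2: taken
$t6=0%12=0
$t6=0&127=0
$t6=0^5=5
$t1=3-1=2
cmp $t1, 0  (cmp 2,0)
bne L2: taken
$t6=5%12=5
$t6=5&127=5
$t6=5^5=0
$t1=2-1=1
cmp $t1, 0  (cmp 1,0)
bne L2: taken
$t6=0%12=0
$t6=0&127=0
$t6=0^5=5
$t1=1-1=0
cmp $t1, 0  (cmp 0,0)
bne L2: not taken
$t6=5-7=-2
halt.
Total executed instructions: 40.

40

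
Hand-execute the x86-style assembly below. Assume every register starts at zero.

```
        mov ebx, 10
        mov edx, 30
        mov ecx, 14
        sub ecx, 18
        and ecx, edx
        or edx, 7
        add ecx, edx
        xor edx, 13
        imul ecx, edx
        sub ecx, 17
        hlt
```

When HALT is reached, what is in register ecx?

after mov ebx, 10: ebx=10
after mov edx, 30: edx=30
after mov ecx, 14: ecx=14
after sub ecx, 18: ecx=14-18=-4
after and ecx, edx: ecx=(-4)&30=28
after or edx, 7: edx=30|7=31
after add ecx, edx: ecx=28+31=59
after xor edx, 13: edx=31^13=18
after imul ecx, edx: ecx=59*18=1062
after sub ecx, 17: ecx=1062-17=1045
halt.

1045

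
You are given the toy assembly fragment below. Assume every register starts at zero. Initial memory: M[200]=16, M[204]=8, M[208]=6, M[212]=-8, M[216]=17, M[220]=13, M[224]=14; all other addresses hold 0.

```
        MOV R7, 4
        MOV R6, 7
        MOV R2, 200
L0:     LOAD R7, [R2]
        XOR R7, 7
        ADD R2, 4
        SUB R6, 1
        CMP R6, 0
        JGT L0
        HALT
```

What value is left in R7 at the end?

R7=4
R6=7
R2=200
R7=M[200]=16
R7=16^7=23
R2=200+4=204
R6=7-1=6
CMP R6, 0  (cmp 6,0)
JGT L0: taken
R7=M[204]=8
R7=8^7=15
R2=204+4=208
R6=6-1=5
CMP R6, 0  (cmp 5,0)
JGT L0: taken
R7=M[208]=6
R7=6^7=1
R2=208+4=212
R6=5-1=4
CMP R6, 0  (cmp 4,0)
JGT L0: taken
R7=M[212]=-8
R7=(-8)^7=-1
R2=212+4=216
R6=4-1=3
CMP R6, 0  (cmp 3,0)
JGT L0: taken
R7=M[216]=17
R7=17^7=22
R2=216+4=220
R6=3-1=2
CMP R6, 0  (cmp 2,0)
JGT L0: taken
R7=M[220]=13
R7=13^7=10
R2=220+4=224
R6=2-1=1
CMP R6, 0  (cmp 1,0)
JGT L0: taken
R7=M[224]=14
R7=14^7=9
R2=224+4=228
R6=1-1=0
CMP R6, 0  (cmp 0,0)
JGT L0: not taken
halt.

9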